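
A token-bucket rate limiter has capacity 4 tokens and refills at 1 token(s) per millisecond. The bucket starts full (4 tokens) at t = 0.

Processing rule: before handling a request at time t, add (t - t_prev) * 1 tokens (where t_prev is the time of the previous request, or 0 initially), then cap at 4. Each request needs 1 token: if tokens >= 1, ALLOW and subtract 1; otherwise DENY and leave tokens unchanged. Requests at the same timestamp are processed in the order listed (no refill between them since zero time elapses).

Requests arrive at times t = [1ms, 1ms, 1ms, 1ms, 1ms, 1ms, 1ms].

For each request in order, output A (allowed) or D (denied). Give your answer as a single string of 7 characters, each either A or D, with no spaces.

Answer: AAAADDD

Derivation:
Simulating step by step:
  req#1 t=1ms: ALLOW
  req#2 t=1ms: ALLOW
  req#3 t=1ms: ALLOW
  req#4 t=1ms: ALLOW
  req#5 t=1ms: DENY
  req#6 t=1ms: DENY
  req#7 t=1ms: DENY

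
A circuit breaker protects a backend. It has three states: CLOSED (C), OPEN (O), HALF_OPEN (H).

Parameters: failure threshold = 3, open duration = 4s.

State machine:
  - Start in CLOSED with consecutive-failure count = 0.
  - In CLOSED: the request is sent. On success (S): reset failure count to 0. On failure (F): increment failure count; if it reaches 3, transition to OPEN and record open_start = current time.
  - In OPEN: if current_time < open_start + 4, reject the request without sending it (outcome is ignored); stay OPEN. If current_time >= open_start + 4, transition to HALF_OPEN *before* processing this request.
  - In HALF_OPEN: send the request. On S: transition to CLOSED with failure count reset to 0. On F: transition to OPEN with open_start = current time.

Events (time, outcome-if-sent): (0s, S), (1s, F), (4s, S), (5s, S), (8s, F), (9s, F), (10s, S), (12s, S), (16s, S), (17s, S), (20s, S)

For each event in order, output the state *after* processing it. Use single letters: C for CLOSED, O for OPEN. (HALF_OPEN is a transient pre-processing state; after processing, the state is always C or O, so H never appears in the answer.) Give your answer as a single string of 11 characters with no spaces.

State after each event:
  event#1 t=0s outcome=S: state=CLOSED
  event#2 t=1s outcome=F: state=CLOSED
  event#3 t=4s outcome=S: state=CLOSED
  event#4 t=5s outcome=S: state=CLOSED
  event#5 t=8s outcome=F: state=CLOSED
  event#6 t=9s outcome=F: state=CLOSED
  event#7 t=10s outcome=S: state=CLOSED
  event#8 t=12s outcome=S: state=CLOSED
  event#9 t=16s outcome=S: state=CLOSED
  event#10 t=17s outcome=S: state=CLOSED
  event#11 t=20s outcome=S: state=CLOSED

Answer: CCCCCCCCCCC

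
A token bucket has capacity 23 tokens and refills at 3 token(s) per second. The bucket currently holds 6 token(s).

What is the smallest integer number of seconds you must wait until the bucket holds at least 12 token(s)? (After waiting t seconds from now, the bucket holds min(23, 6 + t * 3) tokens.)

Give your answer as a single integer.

Answer: 2

Derivation:
Need 6 + t * 3 >= 12, so t >= 6/3.
Smallest integer t = ceil(6/3) = 2.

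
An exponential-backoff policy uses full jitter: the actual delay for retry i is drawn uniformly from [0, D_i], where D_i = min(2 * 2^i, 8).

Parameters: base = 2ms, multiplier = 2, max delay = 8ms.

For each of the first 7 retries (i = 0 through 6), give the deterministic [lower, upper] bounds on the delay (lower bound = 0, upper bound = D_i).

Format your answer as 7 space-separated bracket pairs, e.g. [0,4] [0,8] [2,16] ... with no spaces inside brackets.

Computing bounds per retry:
  i=0: D_i=min(2*2^0,8)=2, bounds=[0,2]
  i=1: D_i=min(2*2^1,8)=4, bounds=[0,4]
  i=2: D_i=min(2*2^2,8)=8, bounds=[0,8]
  i=3: D_i=min(2*2^3,8)=8, bounds=[0,8]
  i=4: D_i=min(2*2^4,8)=8, bounds=[0,8]
  i=5: D_i=min(2*2^5,8)=8, bounds=[0,8]
  i=6: D_i=min(2*2^6,8)=8, bounds=[0,8]

Answer: [0,2] [0,4] [0,8] [0,8] [0,8] [0,8] [0,8]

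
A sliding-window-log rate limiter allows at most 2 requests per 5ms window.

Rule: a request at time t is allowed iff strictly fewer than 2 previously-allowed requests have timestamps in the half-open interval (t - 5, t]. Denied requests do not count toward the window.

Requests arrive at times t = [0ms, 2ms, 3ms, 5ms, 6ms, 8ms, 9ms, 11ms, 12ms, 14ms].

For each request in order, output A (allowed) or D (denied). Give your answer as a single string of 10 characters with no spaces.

Answer: AADADADADA

Derivation:
Tracking allowed requests in the window:
  req#1 t=0ms: ALLOW
  req#2 t=2ms: ALLOW
  req#3 t=3ms: DENY
  req#4 t=5ms: ALLOW
  req#5 t=6ms: DENY
  req#6 t=8ms: ALLOW
  req#7 t=9ms: DENY
  req#8 t=11ms: ALLOW
  req#9 t=12ms: DENY
  req#10 t=14ms: ALLOW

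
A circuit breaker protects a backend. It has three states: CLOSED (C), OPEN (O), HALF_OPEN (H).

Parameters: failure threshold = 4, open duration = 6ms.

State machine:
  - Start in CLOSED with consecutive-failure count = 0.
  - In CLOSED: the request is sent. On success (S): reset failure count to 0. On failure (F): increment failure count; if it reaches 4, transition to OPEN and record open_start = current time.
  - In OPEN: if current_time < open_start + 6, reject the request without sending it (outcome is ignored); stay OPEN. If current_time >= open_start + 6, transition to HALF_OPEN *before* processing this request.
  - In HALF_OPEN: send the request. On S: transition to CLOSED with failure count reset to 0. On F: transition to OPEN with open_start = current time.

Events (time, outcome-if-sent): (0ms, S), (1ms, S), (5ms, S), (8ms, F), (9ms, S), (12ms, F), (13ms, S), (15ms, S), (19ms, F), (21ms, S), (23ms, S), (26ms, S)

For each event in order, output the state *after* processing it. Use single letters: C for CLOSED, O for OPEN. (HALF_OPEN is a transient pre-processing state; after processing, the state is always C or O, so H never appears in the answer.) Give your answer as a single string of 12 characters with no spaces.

State after each event:
  event#1 t=0ms outcome=S: state=CLOSED
  event#2 t=1ms outcome=S: state=CLOSED
  event#3 t=5ms outcome=S: state=CLOSED
  event#4 t=8ms outcome=F: state=CLOSED
  event#5 t=9ms outcome=S: state=CLOSED
  event#6 t=12ms outcome=F: state=CLOSED
  event#7 t=13ms outcome=S: state=CLOSED
  event#8 t=15ms outcome=S: state=CLOSED
  event#9 t=19ms outcome=F: state=CLOSED
  event#10 t=21ms outcome=S: state=CLOSED
  event#11 t=23ms outcome=S: state=CLOSED
  event#12 t=26ms outcome=S: state=CLOSED

Answer: CCCCCCCCCCCC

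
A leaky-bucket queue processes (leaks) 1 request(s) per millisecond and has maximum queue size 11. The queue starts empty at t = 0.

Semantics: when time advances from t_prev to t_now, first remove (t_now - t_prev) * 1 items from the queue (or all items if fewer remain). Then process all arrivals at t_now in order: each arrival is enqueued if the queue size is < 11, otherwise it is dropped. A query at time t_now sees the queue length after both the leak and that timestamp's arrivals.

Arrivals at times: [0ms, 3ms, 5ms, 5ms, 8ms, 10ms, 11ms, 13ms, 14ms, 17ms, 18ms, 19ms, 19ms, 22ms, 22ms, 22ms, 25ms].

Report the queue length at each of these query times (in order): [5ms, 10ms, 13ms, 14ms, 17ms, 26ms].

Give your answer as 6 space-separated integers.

Answer: 2 1 1 1 1 0

Derivation:
Queue lengths at query times:
  query t=5ms: backlog = 2
  query t=10ms: backlog = 1
  query t=13ms: backlog = 1
  query t=14ms: backlog = 1
  query t=17ms: backlog = 1
  query t=26ms: backlog = 0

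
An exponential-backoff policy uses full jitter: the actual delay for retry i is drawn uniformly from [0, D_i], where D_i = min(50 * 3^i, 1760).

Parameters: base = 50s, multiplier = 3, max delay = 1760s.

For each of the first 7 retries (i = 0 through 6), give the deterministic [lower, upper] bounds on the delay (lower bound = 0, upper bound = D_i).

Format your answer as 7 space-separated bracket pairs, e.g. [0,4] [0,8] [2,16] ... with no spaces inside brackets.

Answer: [0,50] [0,150] [0,450] [0,1350] [0,1760] [0,1760] [0,1760]

Derivation:
Computing bounds per retry:
  i=0: D_i=min(50*3^0,1760)=50, bounds=[0,50]
  i=1: D_i=min(50*3^1,1760)=150, bounds=[0,150]
  i=2: D_i=min(50*3^2,1760)=450, bounds=[0,450]
  i=3: D_i=min(50*3^3,1760)=1350, bounds=[0,1350]
  i=4: D_i=min(50*3^4,1760)=1760, bounds=[0,1760]
  i=5: D_i=min(50*3^5,1760)=1760, bounds=[0,1760]
  i=6: D_i=min(50*3^6,1760)=1760, bounds=[0,1760]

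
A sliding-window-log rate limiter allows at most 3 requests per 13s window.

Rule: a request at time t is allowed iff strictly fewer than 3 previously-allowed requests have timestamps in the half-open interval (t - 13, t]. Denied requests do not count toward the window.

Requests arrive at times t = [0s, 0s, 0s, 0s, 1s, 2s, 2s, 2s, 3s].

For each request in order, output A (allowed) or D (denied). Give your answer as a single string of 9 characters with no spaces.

Answer: AAADDDDDD

Derivation:
Tracking allowed requests in the window:
  req#1 t=0s: ALLOW
  req#2 t=0s: ALLOW
  req#3 t=0s: ALLOW
  req#4 t=0s: DENY
  req#5 t=1s: DENY
  req#6 t=2s: DENY
  req#7 t=2s: DENY
  req#8 t=2s: DENY
  req#9 t=3s: DENY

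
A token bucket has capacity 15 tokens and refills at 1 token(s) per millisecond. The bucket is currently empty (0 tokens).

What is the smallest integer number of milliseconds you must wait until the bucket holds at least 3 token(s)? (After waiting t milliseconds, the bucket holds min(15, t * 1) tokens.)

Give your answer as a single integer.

Need t * 1 >= 3, so t >= 3/1.
Smallest integer t = ceil(3/1) = 3.

Answer: 3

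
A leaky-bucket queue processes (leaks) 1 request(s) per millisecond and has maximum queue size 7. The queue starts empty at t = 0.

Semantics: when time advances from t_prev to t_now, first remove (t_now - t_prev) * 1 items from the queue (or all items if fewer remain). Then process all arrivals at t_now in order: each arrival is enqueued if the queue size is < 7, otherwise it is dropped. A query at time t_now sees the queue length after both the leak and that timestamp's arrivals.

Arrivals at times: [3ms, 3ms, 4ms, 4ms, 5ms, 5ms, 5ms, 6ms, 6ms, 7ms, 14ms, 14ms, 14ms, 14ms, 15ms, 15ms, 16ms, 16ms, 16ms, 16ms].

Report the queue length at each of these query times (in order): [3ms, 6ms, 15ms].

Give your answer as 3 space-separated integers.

Queue lengths at query times:
  query t=3ms: backlog = 2
  query t=6ms: backlog = 6
  query t=15ms: backlog = 5

Answer: 2 6 5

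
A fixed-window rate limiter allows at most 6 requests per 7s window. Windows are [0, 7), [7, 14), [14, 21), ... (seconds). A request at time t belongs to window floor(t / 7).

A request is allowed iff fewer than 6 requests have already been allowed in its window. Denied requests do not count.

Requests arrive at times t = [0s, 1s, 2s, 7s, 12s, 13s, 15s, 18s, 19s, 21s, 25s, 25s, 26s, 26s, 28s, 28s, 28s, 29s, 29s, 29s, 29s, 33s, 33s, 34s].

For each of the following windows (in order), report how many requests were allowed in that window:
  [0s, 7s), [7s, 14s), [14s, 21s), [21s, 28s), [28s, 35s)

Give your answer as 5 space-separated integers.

Answer: 3 3 3 5 6

Derivation:
Processing requests:
  req#1 t=0s (window 0): ALLOW
  req#2 t=1s (window 0): ALLOW
  req#3 t=2s (window 0): ALLOW
  req#4 t=7s (window 1): ALLOW
  req#5 t=12s (window 1): ALLOW
  req#6 t=13s (window 1): ALLOW
  req#7 t=15s (window 2): ALLOW
  req#8 t=18s (window 2): ALLOW
  req#9 t=19s (window 2): ALLOW
  req#10 t=21s (window 3): ALLOW
  req#11 t=25s (window 3): ALLOW
  req#12 t=25s (window 3): ALLOW
  req#13 t=26s (window 3): ALLOW
  req#14 t=26s (window 3): ALLOW
  req#15 t=28s (window 4): ALLOW
  req#16 t=28s (window 4): ALLOW
  req#17 t=28s (window 4): ALLOW
  req#18 t=29s (window 4): ALLOW
  req#19 t=29s (window 4): ALLOW
  req#20 t=29s (window 4): ALLOW
  req#21 t=29s (window 4): DENY
  req#22 t=33s (window 4): DENY
  req#23 t=33s (window 4): DENY
  req#24 t=34s (window 4): DENY

Allowed counts by window: 3 3 3 5 6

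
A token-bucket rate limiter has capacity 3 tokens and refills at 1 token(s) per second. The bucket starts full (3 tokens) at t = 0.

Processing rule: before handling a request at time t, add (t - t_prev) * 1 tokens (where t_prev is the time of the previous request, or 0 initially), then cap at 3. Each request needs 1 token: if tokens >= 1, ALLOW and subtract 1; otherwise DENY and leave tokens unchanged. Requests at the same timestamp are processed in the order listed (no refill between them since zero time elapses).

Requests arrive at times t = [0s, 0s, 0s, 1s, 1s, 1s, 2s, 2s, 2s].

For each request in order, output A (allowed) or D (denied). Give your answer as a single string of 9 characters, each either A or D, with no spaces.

Answer: AAAADDADD

Derivation:
Simulating step by step:
  req#1 t=0s: ALLOW
  req#2 t=0s: ALLOW
  req#3 t=0s: ALLOW
  req#4 t=1s: ALLOW
  req#5 t=1s: DENY
  req#6 t=1s: DENY
  req#7 t=2s: ALLOW
  req#8 t=2s: DENY
  req#9 t=2s: DENY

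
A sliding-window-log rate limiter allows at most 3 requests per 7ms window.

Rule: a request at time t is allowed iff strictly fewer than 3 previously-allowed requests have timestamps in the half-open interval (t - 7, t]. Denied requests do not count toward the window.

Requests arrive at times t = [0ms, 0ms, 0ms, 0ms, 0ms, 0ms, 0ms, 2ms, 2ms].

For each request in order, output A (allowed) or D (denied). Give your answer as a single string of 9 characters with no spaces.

Answer: AAADDDDDD

Derivation:
Tracking allowed requests in the window:
  req#1 t=0ms: ALLOW
  req#2 t=0ms: ALLOW
  req#3 t=0ms: ALLOW
  req#4 t=0ms: DENY
  req#5 t=0ms: DENY
  req#6 t=0ms: DENY
  req#7 t=0ms: DENY
  req#8 t=2ms: DENY
  req#9 t=2ms: DENY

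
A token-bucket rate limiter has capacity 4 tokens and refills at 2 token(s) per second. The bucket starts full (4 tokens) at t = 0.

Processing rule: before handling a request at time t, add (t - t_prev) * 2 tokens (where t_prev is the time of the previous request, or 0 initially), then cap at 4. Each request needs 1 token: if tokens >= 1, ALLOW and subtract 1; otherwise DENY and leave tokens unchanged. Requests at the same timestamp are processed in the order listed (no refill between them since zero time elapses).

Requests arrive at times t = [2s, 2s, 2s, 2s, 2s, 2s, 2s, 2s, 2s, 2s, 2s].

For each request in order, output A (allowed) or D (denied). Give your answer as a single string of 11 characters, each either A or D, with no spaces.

Simulating step by step:
  req#1 t=2s: ALLOW
  req#2 t=2s: ALLOW
  req#3 t=2s: ALLOW
  req#4 t=2s: ALLOW
  req#5 t=2s: DENY
  req#6 t=2s: DENY
  req#7 t=2s: DENY
  req#8 t=2s: DENY
  req#9 t=2s: DENY
  req#10 t=2s: DENY
  req#11 t=2s: DENY

Answer: AAAADDDDDDD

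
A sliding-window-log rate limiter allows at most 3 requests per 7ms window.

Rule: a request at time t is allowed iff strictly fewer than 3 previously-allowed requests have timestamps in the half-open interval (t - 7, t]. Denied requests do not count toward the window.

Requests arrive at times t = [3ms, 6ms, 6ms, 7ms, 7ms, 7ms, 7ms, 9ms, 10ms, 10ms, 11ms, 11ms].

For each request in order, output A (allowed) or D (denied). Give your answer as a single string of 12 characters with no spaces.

Answer: AAADDDDDADDD

Derivation:
Tracking allowed requests in the window:
  req#1 t=3ms: ALLOW
  req#2 t=6ms: ALLOW
  req#3 t=6ms: ALLOW
  req#4 t=7ms: DENY
  req#5 t=7ms: DENY
  req#6 t=7ms: DENY
  req#7 t=7ms: DENY
  req#8 t=9ms: DENY
  req#9 t=10ms: ALLOW
  req#10 t=10ms: DENY
  req#11 t=11ms: DENY
  req#12 t=11ms: DENY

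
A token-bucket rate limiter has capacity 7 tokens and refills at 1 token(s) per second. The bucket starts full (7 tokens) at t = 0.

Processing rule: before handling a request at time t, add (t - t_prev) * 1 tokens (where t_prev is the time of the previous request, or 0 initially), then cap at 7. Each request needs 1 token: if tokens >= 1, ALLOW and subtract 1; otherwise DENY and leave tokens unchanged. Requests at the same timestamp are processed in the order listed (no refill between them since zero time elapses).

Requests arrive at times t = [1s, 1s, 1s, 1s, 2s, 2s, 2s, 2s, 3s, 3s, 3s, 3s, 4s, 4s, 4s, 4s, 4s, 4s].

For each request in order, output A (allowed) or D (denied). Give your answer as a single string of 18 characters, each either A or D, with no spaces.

Answer: AAAAAAAAADDDADDDDD

Derivation:
Simulating step by step:
  req#1 t=1s: ALLOW
  req#2 t=1s: ALLOW
  req#3 t=1s: ALLOW
  req#4 t=1s: ALLOW
  req#5 t=2s: ALLOW
  req#6 t=2s: ALLOW
  req#7 t=2s: ALLOW
  req#8 t=2s: ALLOW
  req#9 t=3s: ALLOW
  req#10 t=3s: DENY
  req#11 t=3s: DENY
  req#12 t=3s: DENY
  req#13 t=4s: ALLOW
  req#14 t=4s: DENY
  req#15 t=4s: DENY
  req#16 t=4s: DENY
  req#17 t=4s: DENY
  req#18 t=4s: DENY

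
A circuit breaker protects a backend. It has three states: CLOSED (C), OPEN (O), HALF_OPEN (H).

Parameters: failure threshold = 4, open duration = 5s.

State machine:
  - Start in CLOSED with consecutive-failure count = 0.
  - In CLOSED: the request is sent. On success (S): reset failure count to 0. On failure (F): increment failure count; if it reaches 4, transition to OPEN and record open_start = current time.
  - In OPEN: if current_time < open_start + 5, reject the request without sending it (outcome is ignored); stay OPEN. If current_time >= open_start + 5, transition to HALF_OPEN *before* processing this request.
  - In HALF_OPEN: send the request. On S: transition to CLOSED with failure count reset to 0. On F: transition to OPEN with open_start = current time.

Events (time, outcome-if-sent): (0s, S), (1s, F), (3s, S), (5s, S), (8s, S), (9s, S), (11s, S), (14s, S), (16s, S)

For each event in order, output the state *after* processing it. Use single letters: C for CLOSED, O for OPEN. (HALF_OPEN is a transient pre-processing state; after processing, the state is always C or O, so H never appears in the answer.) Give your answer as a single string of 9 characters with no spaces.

Answer: CCCCCCCCC

Derivation:
State after each event:
  event#1 t=0s outcome=S: state=CLOSED
  event#2 t=1s outcome=F: state=CLOSED
  event#3 t=3s outcome=S: state=CLOSED
  event#4 t=5s outcome=S: state=CLOSED
  event#5 t=8s outcome=S: state=CLOSED
  event#6 t=9s outcome=S: state=CLOSED
  event#7 t=11s outcome=S: state=CLOSED
  event#8 t=14s outcome=S: state=CLOSED
  event#9 t=16s outcome=S: state=CLOSED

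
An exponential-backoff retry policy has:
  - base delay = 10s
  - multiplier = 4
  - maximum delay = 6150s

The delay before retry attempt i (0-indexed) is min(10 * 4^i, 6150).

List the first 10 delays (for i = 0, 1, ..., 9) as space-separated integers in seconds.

Answer: 10 40 160 640 2560 6150 6150 6150 6150 6150

Derivation:
Computing each delay:
  i=0: min(10*4^0, 6150) = 10
  i=1: min(10*4^1, 6150) = 40
  i=2: min(10*4^2, 6150) = 160
  i=3: min(10*4^3, 6150) = 640
  i=4: min(10*4^4, 6150) = 2560
  i=5: min(10*4^5, 6150) = 6150
  i=6: min(10*4^6, 6150) = 6150
  i=7: min(10*4^7, 6150) = 6150
  i=8: min(10*4^8, 6150) = 6150
  i=9: min(10*4^9, 6150) = 6150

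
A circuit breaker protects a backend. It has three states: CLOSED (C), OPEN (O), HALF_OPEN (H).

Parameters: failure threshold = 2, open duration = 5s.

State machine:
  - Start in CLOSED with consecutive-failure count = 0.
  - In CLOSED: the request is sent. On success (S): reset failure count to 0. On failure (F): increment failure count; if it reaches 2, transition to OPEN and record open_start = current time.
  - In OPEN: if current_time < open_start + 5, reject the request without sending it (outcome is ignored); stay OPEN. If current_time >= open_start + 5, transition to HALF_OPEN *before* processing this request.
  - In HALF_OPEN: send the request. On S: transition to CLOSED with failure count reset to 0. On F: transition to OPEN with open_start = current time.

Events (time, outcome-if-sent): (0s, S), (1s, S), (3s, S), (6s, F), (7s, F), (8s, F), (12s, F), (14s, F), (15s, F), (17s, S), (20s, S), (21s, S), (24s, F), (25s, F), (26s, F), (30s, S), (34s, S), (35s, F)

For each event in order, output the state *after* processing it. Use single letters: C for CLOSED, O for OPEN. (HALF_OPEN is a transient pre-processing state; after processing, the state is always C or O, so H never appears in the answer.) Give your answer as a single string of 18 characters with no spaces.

Answer: CCCCOOOOOCCCCOOCCC

Derivation:
State after each event:
  event#1 t=0s outcome=S: state=CLOSED
  event#2 t=1s outcome=S: state=CLOSED
  event#3 t=3s outcome=S: state=CLOSED
  event#4 t=6s outcome=F: state=CLOSED
  event#5 t=7s outcome=F: state=OPEN
  event#6 t=8s outcome=F: state=OPEN
  event#7 t=12s outcome=F: state=OPEN
  event#8 t=14s outcome=F: state=OPEN
  event#9 t=15s outcome=F: state=OPEN
  event#10 t=17s outcome=S: state=CLOSED
  event#11 t=20s outcome=S: state=CLOSED
  event#12 t=21s outcome=S: state=CLOSED
  event#13 t=24s outcome=F: state=CLOSED
  event#14 t=25s outcome=F: state=OPEN
  event#15 t=26s outcome=F: state=OPEN
  event#16 t=30s outcome=S: state=CLOSED
  event#17 t=34s outcome=S: state=CLOSED
  event#18 t=35s outcome=F: state=CLOSED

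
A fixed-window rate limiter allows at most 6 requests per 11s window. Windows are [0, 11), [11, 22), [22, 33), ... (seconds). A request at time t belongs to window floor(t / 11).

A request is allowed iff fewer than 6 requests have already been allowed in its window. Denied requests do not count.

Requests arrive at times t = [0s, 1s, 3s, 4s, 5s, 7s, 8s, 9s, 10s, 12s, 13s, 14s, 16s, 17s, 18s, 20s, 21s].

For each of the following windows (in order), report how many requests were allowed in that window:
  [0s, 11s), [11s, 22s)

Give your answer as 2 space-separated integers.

Processing requests:
  req#1 t=0s (window 0): ALLOW
  req#2 t=1s (window 0): ALLOW
  req#3 t=3s (window 0): ALLOW
  req#4 t=4s (window 0): ALLOW
  req#5 t=5s (window 0): ALLOW
  req#6 t=7s (window 0): ALLOW
  req#7 t=8s (window 0): DENY
  req#8 t=9s (window 0): DENY
  req#9 t=10s (window 0): DENY
  req#10 t=12s (window 1): ALLOW
  req#11 t=13s (window 1): ALLOW
  req#12 t=14s (window 1): ALLOW
  req#13 t=16s (window 1): ALLOW
  req#14 t=17s (window 1): ALLOW
  req#15 t=18s (window 1): ALLOW
  req#16 t=20s (window 1): DENY
  req#17 t=21s (window 1): DENY

Allowed counts by window: 6 6

Answer: 6 6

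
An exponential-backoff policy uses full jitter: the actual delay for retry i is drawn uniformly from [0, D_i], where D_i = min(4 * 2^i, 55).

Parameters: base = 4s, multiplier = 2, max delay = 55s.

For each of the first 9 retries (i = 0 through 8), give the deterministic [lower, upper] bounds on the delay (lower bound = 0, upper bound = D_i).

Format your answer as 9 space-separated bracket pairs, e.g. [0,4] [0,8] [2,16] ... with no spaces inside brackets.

Answer: [0,4] [0,8] [0,16] [0,32] [0,55] [0,55] [0,55] [0,55] [0,55]

Derivation:
Computing bounds per retry:
  i=0: D_i=min(4*2^0,55)=4, bounds=[0,4]
  i=1: D_i=min(4*2^1,55)=8, bounds=[0,8]
  i=2: D_i=min(4*2^2,55)=16, bounds=[0,16]
  i=3: D_i=min(4*2^3,55)=32, bounds=[0,32]
  i=4: D_i=min(4*2^4,55)=55, bounds=[0,55]
  i=5: D_i=min(4*2^5,55)=55, bounds=[0,55]
  i=6: D_i=min(4*2^6,55)=55, bounds=[0,55]
  i=7: D_i=min(4*2^7,55)=55, bounds=[0,55]
  i=8: D_i=min(4*2^8,55)=55, bounds=[0,55]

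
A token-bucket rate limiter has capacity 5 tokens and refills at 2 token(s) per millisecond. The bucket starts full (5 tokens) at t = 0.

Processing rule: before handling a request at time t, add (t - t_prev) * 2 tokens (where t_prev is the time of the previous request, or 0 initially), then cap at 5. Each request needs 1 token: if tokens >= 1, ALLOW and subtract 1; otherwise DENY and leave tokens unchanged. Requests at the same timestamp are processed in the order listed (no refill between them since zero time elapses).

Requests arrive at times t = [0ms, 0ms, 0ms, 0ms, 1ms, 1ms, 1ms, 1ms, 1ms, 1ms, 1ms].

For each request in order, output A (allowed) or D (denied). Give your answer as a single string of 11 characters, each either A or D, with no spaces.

Answer: AAAAAAADDDD

Derivation:
Simulating step by step:
  req#1 t=0ms: ALLOW
  req#2 t=0ms: ALLOW
  req#3 t=0ms: ALLOW
  req#4 t=0ms: ALLOW
  req#5 t=1ms: ALLOW
  req#6 t=1ms: ALLOW
  req#7 t=1ms: ALLOW
  req#8 t=1ms: DENY
  req#9 t=1ms: DENY
  req#10 t=1ms: DENY
  req#11 t=1ms: DENY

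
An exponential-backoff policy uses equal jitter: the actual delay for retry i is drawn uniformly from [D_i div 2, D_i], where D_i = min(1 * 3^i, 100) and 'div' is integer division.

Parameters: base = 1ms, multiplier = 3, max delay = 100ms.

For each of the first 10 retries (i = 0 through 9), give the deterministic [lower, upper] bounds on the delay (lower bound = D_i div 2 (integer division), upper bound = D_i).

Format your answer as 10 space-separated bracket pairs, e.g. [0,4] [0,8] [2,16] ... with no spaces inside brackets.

Answer: [0,1] [1,3] [4,9] [13,27] [40,81] [50,100] [50,100] [50,100] [50,100] [50,100]

Derivation:
Computing bounds per retry:
  i=0: D_i=min(1*3^0,100)=1, bounds=[0,1]
  i=1: D_i=min(1*3^1,100)=3, bounds=[1,3]
  i=2: D_i=min(1*3^2,100)=9, bounds=[4,9]
  i=3: D_i=min(1*3^3,100)=27, bounds=[13,27]
  i=4: D_i=min(1*3^4,100)=81, bounds=[40,81]
  i=5: D_i=min(1*3^5,100)=100, bounds=[50,100]
  i=6: D_i=min(1*3^6,100)=100, bounds=[50,100]
  i=7: D_i=min(1*3^7,100)=100, bounds=[50,100]
  i=8: D_i=min(1*3^8,100)=100, bounds=[50,100]
  i=9: D_i=min(1*3^9,100)=100, bounds=[50,100]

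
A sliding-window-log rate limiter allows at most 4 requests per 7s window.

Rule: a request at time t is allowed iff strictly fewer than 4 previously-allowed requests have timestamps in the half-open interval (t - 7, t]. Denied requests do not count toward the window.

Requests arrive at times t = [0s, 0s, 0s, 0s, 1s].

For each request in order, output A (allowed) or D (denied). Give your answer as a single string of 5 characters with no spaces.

Tracking allowed requests in the window:
  req#1 t=0s: ALLOW
  req#2 t=0s: ALLOW
  req#3 t=0s: ALLOW
  req#4 t=0s: ALLOW
  req#5 t=1s: DENY

Answer: AAAAD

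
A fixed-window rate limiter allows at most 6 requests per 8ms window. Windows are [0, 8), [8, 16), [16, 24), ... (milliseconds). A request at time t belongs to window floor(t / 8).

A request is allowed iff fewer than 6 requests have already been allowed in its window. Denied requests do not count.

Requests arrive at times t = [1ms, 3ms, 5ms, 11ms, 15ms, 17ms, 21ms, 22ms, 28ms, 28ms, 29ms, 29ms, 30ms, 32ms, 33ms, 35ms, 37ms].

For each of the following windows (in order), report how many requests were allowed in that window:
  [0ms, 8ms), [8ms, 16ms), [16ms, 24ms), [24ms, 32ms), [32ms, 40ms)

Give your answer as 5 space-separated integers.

Answer: 3 2 3 5 4

Derivation:
Processing requests:
  req#1 t=1ms (window 0): ALLOW
  req#2 t=3ms (window 0): ALLOW
  req#3 t=5ms (window 0): ALLOW
  req#4 t=11ms (window 1): ALLOW
  req#5 t=15ms (window 1): ALLOW
  req#6 t=17ms (window 2): ALLOW
  req#7 t=21ms (window 2): ALLOW
  req#8 t=22ms (window 2): ALLOW
  req#9 t=28ms (window 3): ALLOW
  req#10 t=28ms (window 3): ALLOW
  req#11 t=29ms (window 3): ALLOW
  req#12 t=29ms (window 3): ALLOW
  req#13 t=30ms (window 3): ALLOW
  req#14 t=32ms (window 4): ALLOW
  req#15 t=33ms (window 4): ALLOW
  req#16 t=35ms (window 4): ALLOW
  req#17 t=37ms (window 4): ALLOW

Allowed counts by window: 3 2 3 5 4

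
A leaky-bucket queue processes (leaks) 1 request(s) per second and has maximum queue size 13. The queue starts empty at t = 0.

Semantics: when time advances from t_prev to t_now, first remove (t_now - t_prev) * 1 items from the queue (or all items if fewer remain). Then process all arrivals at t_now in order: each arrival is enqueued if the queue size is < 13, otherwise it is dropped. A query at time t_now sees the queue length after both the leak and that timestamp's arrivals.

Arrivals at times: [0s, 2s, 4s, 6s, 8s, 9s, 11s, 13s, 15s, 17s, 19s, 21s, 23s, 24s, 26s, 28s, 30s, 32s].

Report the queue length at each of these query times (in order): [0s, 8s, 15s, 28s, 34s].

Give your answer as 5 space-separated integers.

Queue lengths at query times:
  query t=0s: backlog = 1
  query t=8s: backlog = 1
  query t=15s: backlog = 1
  query t=28s: backlog = 1
  query t=34s: backlog = 0

Answer: 1 1 1 1 0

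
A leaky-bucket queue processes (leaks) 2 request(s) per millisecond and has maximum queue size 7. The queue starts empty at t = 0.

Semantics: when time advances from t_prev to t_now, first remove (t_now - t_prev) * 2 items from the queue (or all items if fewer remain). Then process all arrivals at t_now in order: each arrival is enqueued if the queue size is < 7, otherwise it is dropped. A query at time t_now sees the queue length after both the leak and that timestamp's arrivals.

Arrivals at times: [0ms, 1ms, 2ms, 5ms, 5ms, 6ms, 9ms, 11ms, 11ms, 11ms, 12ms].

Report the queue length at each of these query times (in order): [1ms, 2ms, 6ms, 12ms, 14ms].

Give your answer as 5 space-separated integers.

Answer: 1 1 1 2 0

Derivation:
Queue lengths at query times:
  query t=1ms: backlog = 1
  query t=2ms: backlog = 1
  query t=6ms: backlog = 1
  query t=12ms: backlog = 2
  query t=14ms: backlog = 0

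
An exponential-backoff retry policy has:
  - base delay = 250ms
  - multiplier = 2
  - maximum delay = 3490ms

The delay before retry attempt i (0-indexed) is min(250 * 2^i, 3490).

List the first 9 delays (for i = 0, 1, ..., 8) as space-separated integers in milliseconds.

Computing each delay:
  i=0: min(250*2^0, 3490) = 250
  i=1: min(250*2^1, 3490) = 500
  i=2: min(250*2^2, 3490) = 1000
  i=3: min(250*2^3, 3490) = 2000
  i=4: min(250*2^4, 3490) = 3490
  i=5: min(250*2^5, 3490) = 3490
  i=6: min(250*2^6, 3490) = 3490
  i=7: min(250*2^7, 3490) = 3490
  i=8: min(250*2^8, 3490) = 3490

Answer: 250 500 1000 2000 3490 3490 3490 3490 3490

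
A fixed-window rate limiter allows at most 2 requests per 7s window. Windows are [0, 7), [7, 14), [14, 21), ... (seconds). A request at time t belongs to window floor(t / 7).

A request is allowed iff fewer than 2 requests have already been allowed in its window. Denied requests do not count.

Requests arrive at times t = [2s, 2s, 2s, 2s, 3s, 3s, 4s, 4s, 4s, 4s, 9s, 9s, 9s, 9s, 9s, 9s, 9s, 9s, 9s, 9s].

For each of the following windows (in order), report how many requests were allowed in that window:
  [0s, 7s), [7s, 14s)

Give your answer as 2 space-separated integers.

Answer: 2 2

Derivation:
Processing requests:
  req#1 t=2s (window 0): ALLOW
  req#2 t=2s (window 0): ALLOW
  req#3 t=2s (window 0): DENY
  req#4 t=2s (window 0): DENY
  req#5 t=3s (window 0): DENY
  req#6 t=3s (window 0): DENY
  req#7 t=4s (window 0): DENY
  req#8 t=4s (window 0): DENY
  req#9 t=4s (window 0): DENY
  req#10 t=4s (window 0): DENY
  req#11 t=9s (window 1): ALLOW
  req#12 t=9s (window 1): ALLOW
  req#13 t=9s (window 1): DENY
  req#14 t=9s (window 1): DENY
  req#15 t=9s (window 1): DENY
  req#16 t=9s (window 1): DENY
  req#17 t=9s (window 1): DENY
  req#18 t=9s (window 1): DENY
  req#19 t=9s (window 1): DENY
  req#20 t=9s (window 1): DENY

Allowed counts by window: 2 2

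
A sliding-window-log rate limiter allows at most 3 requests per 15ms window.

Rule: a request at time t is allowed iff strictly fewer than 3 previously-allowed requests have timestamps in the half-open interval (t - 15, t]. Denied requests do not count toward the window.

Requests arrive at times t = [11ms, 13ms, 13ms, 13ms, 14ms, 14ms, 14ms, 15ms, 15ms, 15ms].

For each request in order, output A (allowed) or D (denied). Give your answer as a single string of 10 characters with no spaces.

Tracking allowed requests in the window:
  req#1 t=11ms: ALLOW
  req#2 t=13ms: ALLOW
  req#3 t=13ms: ALLOW
  req#4 t=13ms: DENY
  req#5 t=14ms: DENY
  req#6 t=14ms: DENY
  req#7 t=14ms: DENY
  req#8 t=15ms: DENY
  req#9 t=15ms: DENY
  req#10 t=15ms: DENY

Answer: AAADDDDDDD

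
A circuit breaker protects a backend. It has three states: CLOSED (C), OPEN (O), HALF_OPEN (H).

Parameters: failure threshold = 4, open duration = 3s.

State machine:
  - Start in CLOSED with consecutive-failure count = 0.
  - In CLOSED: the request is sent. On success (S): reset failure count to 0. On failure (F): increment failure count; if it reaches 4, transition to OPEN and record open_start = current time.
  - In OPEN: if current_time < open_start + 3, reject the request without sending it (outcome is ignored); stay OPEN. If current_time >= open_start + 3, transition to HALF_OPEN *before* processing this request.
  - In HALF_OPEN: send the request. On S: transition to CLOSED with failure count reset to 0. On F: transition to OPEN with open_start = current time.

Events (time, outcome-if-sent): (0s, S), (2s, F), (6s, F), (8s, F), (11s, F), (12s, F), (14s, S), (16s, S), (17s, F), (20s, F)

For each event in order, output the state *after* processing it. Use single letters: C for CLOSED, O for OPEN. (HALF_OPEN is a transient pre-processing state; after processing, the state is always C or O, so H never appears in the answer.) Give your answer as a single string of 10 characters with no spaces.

Answer: CCCCOOCCCC

Derivation:
State after each event:
  event#1 t=0s outcome=S: state=CLOSED
  event#2 t=2s outcome=F: state=CLOSED
  event#3 t=6s outcome=F: state=CLOSED
  event#4 t=8s outcome=F: state=CLOSED
  event#5 t=11s outcome=F: state=OPEN
  event#6 t=12s outcome=F: state=OPEN
  event#7 t=14s outcome=S: state=CLOSED
  event#8 t=16s outcome=S: state=CLOSED
  event#9 t=17s outcome=F: state=CLOSED
  event#10 t=20s outcome=F: state=CLOSED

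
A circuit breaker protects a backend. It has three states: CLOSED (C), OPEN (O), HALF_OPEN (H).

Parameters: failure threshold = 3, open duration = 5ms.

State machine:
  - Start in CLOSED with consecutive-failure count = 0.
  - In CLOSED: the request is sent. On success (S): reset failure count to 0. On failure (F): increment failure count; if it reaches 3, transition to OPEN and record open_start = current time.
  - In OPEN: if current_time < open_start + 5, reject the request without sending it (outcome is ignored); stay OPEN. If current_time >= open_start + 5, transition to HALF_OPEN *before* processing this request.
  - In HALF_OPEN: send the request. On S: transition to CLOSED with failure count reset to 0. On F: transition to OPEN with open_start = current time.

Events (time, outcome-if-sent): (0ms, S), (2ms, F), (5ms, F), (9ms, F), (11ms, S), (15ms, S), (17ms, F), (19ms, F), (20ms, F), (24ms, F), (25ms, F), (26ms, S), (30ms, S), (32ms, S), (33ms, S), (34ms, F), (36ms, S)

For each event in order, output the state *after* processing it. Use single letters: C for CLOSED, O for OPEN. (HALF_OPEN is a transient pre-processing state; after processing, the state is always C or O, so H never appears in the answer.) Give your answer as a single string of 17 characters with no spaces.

Answer: CCCOOCCCOOOOCCCCC

Derivation:
State after each event:
  event#1 t=0ms outcome=S: state=CLOSED
  event#2 t=2ms outcome=F: state=CLOSED
  event#3 t=5ms outcome=F: state=CLOSED
  event#4 t=9ms outcome=F: state=OPEN
  event#5 t=11ms outcome=S: state=OPEN
  event#6 t=15ms outcome=S: state=CLOSED
  event#7 t=17ms outcome=F: state=CLOSED
  event#8 t=19ms outcome=F: state=CLOSED
  event#9 t=20ms outcome=F: state=OPEN
  event#10 t=24ms outcome=F: state=OPEN
  event#11 t=25ms outcome=F: state=OPEN
  event#12 t=26ms outcome=S: state=OPEN
  event#13 t=30ms outcome=S: state=CLOSED
  event#14 t=32ms outcome=S: state=CLOSED
  event#15 t=33ms outcome=S: state=CLOSED
  event#16 t=34ms outcome=F: state=CLOSED
  event#17 t=36ms outcome=S: state=CLOSED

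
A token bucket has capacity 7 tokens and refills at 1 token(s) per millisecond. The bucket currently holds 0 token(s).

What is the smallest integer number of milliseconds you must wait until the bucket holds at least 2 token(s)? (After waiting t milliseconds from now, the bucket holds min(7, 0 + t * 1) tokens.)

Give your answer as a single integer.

Answer: 2

Derivation:
Need 0 + t * 1 >= 2, so t >= 2/1.
Smallest integer t = ceil(2/1) = 2.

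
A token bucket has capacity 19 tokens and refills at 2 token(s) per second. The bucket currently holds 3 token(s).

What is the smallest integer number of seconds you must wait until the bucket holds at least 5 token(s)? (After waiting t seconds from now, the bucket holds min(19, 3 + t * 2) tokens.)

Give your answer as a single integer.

Answer: 1

Derivation:
Need 3 + t * 2 >= 5, so t >= 2/2.
Smallest integer t = ceil(2/2) = 1.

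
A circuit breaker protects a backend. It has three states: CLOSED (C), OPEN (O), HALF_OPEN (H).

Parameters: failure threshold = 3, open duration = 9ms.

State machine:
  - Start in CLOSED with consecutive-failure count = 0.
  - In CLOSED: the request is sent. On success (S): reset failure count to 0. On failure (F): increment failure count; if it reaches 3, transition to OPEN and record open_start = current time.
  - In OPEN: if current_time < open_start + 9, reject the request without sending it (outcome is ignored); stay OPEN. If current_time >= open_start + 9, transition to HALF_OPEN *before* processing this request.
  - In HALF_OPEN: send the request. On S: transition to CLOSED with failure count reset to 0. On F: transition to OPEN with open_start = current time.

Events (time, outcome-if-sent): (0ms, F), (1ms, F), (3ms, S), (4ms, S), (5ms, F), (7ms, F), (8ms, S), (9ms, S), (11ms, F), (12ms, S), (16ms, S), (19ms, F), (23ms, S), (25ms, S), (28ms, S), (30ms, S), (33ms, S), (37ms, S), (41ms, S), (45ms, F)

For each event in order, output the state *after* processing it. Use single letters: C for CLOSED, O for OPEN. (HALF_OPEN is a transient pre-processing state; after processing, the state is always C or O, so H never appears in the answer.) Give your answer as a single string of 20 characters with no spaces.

State after each event:
  event#1 t=0ms outcome=F: state=CLOSED
  event#2 t=1ms outcome=F: state=CLOSED
  event#3 t=3ms outcome=S: state=CLOSED
  event#4 t=4ms outcome=S: state=CLOSED
  event#5 t=5ms outcome=F: state=CLOSED
  event#6 t=7ms outcome=F: state=CLOSED
  event#7 t=8ms outcome=S: state=CLOSED
  event#8 t=9ms outcome=S: state=CLOSED
  event#9 t=11ms outcome=F: state=CLOSED
  event#10 t=12ms outcome=S: state=CLOSED
  event#11 t=16ms outcome=S: state=CLOSED
  event#12 t=19ms outcome=F: state=CLOSED
  event#13 t=23ms outcome=S: state=CLOSED
  event#14 t=25ms outcome=S: state=CLOSED
  event#15 t=28ms outcome=S: state=CLOSED
  event#16 t=30ms outcome=S: state=CLOSED
  event#17 t=33ms outcome=S: state=CLOSED
  event#18 t=37ms outcome=S: state=CLOSED
  event#19 t=41ms outcome=S: state=CLOSED
  event#20 t=45ms outcome=F: state=CLOSED

Answer: CCCCCCCCCCCCCCCCCCCC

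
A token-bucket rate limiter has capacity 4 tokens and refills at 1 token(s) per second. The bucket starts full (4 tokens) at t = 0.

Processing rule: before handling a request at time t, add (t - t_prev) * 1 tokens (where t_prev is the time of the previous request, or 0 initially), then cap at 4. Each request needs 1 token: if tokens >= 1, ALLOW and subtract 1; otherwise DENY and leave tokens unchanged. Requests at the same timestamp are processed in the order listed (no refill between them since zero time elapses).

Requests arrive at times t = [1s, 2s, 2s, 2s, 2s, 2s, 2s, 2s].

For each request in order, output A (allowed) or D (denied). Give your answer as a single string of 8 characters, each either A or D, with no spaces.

Simulating step by step:
  req#1 t=1s: ALLOW
  req#2 t=2s: ALLOW
  req#3 t=2s: ALLOW
  req#4 t=2s: ALLOW
  req#5 t=2s: ALLOW
  req#6 t=2s: DENY
  req#7 t=2s: DENY
  req#8 t=2s: DENY

Answer: AAAAADDD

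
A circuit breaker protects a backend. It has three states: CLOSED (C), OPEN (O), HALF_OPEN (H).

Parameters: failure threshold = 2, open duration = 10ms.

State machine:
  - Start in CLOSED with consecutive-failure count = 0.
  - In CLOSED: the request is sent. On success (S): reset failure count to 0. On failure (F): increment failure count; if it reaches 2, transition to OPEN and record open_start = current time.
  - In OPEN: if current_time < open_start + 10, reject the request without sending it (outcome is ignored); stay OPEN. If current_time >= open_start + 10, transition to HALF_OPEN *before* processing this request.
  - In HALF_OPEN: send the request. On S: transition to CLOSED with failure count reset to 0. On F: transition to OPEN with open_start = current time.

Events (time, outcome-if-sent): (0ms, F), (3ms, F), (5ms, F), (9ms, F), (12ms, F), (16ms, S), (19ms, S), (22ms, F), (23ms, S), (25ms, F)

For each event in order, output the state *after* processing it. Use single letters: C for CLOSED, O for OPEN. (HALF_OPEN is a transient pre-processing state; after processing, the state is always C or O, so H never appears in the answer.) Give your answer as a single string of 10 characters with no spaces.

State after each event:
  event#1 t=0ms outcome=F: state=CLOSED
  event#2 t=3ms outcome=F: state=OPEN
  event#3 t=5ms outcome=F: state=OPEN
  event#4 t=9ms outcome=F: state=OPEN
  event#5 t=12ms outcome=F: state=OPEN
  event#6 t=16ms outcome=S: state=CLOSED
  event#7 t=19ms outcome=S: state=CLOSED
  event#8 t=22ms outcome=F: state=CLOSED
  event#9 t=23ms outcome=S: state=CLOSED
  event#10 t=25ms outcome=F: state=CLOSED

Answer: COOOOCCCCC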